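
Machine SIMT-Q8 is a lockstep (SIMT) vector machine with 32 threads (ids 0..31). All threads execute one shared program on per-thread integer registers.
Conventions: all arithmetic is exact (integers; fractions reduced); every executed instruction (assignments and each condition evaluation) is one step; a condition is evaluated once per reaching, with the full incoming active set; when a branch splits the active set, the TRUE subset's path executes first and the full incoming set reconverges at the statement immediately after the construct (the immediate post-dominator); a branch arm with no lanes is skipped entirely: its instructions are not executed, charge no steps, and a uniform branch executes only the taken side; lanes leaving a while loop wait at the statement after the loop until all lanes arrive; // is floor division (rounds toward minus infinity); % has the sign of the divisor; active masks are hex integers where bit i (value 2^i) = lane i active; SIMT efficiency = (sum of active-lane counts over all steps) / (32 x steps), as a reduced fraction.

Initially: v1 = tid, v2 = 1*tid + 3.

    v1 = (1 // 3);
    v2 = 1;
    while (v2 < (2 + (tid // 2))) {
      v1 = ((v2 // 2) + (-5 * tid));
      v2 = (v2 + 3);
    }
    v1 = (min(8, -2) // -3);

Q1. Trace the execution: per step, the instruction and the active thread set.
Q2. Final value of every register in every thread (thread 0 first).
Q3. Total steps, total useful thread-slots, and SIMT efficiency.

step 0: v1 <- (1 // 3)               0xffffffff
step 1: v2 <- 1                      0xffffffff
step 2: eval (v2 < (2 + (tid // 2))) 0xffffffff
step 3: v1 <- ((v2 // 2) + (-5 * tid)) 0xffffffff
step 4: v2 <- (v2 + 3)               0xffffffff
step 5: eval (v2 < (2 + (tid // 2))) 0xffffffff
step 6: v1 <- ((v2 // 2) + (-5 * tid)) 0xffffffc0
step 7: v2 <- (v2 + 3)               0xffffffc0
step 8: eval (v2 < (2 + (tid // 2))) 0xffffffc0
step 9: v1 <- ((v2 // 2) + (-5 * tid)) 0xfffff000
step 10: v2 <- (v2 + 3)               0xfffff000
step 11: eval (v2 < (2 + (tid // 2))) 0xfffff000
step 12: v1 <- ((v2 // 2) + (-5 * tid)) 0xfffc0000
step 13: v2 <- (v2 + 3)               0xfffc0000
step 14: eval (v2 < (2 + (tid // 2))) 0xfffc0000
step 15: v1 <- ((v2 // 2) + (-5 * tid)) 0xff000000
step 16: v2 <- (v2 + 3)               0xff000000
step 17: eval (v2 < (2 + (tid // 2))) 0xff000000
step 18: v1 <- ((v2 // 2) + (-5 * tid)) 0xc0000000
step 19: v2 <- (v2 + 3)               0xc0000000
step 20: eval (v2 < (2 + (tid // 2))) 0xc0000000
step 21: v1 <- (min(8, -2) // -3)     0xffffffff

Answer: 22 steps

v1: 0,0,0,0,0,0,0,0,0,0,0,0,0,0,0,0,0,0,0,0,0,0,0,0,0,0,0,0,0,0,0,0
v2: 4,4,4,4,4,4,7,7,7,7,7,7,10,10,10,10,10,10,13,13,13,13,13,13,16,16,16,16,16,16,19,19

steps = 22; useful = 434; efficiency = 434/704 = 217/352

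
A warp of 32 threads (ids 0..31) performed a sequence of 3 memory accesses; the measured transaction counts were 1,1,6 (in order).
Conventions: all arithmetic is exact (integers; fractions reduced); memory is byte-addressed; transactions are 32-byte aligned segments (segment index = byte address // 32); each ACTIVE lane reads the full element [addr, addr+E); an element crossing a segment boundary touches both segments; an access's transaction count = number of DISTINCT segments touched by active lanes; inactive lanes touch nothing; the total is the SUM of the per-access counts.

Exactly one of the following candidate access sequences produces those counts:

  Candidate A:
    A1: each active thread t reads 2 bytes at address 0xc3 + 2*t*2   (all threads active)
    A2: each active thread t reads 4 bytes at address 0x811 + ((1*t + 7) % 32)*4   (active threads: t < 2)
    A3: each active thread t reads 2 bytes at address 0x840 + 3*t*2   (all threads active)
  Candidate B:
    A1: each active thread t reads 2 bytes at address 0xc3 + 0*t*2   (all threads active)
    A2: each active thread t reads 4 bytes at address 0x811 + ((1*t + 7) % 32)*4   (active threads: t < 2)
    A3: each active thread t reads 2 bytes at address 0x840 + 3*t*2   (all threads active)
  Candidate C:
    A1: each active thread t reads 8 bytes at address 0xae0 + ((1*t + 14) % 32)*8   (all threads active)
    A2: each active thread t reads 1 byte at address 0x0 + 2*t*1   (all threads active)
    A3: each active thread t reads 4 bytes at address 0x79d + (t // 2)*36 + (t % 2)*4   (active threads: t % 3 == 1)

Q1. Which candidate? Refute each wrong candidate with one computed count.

A: A1 gives 5 transactions, not 1
C: A1 gives 8 transactions, not 1
B: all counts match (1,1,6)

Answer: B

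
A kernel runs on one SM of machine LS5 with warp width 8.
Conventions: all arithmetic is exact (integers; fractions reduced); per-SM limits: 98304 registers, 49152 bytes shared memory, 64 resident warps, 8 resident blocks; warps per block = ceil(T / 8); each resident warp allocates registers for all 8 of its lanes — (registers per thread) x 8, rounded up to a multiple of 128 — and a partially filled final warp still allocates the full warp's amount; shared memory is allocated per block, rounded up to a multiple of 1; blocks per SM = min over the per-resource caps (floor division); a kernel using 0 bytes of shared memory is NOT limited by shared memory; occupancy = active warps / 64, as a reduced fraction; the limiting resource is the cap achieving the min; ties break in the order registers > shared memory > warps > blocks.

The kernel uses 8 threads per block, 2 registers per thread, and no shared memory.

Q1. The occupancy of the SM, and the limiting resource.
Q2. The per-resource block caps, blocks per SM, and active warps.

Answer: occupancy 1/8, limited by blocks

registers: 768 blocks
shared memory: no limit (kernel uses none)
warps: 64 blocks
blocks: 8 blocks

Answer: 8 blocks, 8 active warps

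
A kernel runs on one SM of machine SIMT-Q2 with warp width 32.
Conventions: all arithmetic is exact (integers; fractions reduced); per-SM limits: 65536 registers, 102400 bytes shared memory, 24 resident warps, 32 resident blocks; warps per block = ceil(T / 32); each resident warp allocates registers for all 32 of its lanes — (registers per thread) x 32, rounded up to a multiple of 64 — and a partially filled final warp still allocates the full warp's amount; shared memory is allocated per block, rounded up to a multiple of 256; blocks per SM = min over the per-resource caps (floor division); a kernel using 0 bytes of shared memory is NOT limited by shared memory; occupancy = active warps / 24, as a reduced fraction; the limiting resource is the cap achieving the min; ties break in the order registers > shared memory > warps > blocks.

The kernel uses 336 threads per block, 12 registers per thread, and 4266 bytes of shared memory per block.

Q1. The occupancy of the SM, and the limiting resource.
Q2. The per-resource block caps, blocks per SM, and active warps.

Answer: occupancy 11/12, limited by warps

registers: 15 blocks
shared memory: 23 blocks
warps: 2 blocks
blocks: 32 blocks

Answer: 2 blocks, 22 active warps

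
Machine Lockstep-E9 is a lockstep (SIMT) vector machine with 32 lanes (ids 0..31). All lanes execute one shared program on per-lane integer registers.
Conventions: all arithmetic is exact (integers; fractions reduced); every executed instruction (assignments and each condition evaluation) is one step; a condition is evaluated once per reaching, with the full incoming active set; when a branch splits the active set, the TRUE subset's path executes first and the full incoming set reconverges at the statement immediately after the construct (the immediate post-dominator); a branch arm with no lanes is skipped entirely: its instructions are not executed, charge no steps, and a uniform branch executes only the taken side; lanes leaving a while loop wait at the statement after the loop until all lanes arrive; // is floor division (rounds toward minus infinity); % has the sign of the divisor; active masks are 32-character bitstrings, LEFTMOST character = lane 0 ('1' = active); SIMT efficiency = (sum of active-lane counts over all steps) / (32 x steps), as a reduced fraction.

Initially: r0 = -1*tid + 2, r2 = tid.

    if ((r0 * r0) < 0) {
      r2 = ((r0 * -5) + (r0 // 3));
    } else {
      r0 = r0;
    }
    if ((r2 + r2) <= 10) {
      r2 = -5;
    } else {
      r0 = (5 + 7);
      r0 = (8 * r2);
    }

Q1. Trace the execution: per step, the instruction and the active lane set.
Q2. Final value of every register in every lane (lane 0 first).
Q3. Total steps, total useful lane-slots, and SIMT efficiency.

step 0: eval ((r0 * r0) < 0)         11111111111111111111111111111111
step 1: r0 <- r0                     11111111111111111111111111111111
step 2: eval ((r2 + r2) <= 10)       11111111111111111111111111111111
step 3: r2 <- -5                     11111100000000000000000000000000
step 4: r0 <- (5 + 7)                00000011111111111111111111111111
step 5: r0 <- (8 * r2)               00000011111111111111111111111111

Answer: 6 steps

r0: 2,1,0,-1,-2,-3,48,56,64,72,80,88,96,104,112,120,128,136,144,152,160,168,176,184,192,200,208,216,224,232,240,248
r2: -5,-5,-5,-5,-5,-5,6,7,8,9,10,11,12,13,14,15,16,17,18,19,20,21,22,23,24,25,26,27,28,29,30,31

steps = 6; useful = 154; efficiency = 154/192 = 77/96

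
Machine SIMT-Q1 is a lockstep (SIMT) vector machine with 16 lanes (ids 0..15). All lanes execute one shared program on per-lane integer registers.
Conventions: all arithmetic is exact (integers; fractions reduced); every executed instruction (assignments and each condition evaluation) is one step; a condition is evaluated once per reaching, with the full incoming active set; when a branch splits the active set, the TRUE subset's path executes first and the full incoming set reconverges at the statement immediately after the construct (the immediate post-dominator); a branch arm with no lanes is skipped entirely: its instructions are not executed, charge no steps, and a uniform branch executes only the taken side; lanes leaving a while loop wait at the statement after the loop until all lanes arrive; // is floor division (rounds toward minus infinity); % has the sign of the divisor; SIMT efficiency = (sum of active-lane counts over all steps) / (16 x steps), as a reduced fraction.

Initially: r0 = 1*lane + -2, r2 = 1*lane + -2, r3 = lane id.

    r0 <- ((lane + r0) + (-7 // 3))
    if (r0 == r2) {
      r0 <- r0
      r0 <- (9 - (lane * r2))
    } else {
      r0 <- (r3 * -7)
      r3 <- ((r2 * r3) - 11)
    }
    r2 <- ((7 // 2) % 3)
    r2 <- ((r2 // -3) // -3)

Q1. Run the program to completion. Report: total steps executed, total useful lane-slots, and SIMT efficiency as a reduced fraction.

Answer: 8 steps, 96 useful, 3/4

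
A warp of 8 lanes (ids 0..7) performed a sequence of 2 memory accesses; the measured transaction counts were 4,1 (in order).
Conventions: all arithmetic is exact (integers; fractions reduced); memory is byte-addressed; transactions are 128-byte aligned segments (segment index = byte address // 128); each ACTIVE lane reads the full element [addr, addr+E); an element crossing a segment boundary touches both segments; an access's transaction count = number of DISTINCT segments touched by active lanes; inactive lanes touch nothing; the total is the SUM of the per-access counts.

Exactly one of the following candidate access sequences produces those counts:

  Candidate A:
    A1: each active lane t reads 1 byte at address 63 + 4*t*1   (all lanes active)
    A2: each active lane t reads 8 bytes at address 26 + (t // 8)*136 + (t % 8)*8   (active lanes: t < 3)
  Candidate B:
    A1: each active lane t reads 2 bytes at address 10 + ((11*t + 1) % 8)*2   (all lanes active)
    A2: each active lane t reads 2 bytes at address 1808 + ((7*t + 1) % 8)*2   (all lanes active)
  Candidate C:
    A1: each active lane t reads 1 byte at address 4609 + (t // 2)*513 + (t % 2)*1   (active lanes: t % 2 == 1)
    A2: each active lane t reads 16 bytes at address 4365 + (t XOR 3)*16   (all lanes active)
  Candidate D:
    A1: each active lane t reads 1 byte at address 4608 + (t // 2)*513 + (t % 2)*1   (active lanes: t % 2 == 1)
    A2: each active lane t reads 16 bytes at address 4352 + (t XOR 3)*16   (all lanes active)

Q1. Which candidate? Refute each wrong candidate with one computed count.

A: A1 gives 1 transaction, not 4
B: A1 gives 1 transaction, not 4
C: A2 gives 2 transactions, not 1
D: all counts match (4,1)

Answer: D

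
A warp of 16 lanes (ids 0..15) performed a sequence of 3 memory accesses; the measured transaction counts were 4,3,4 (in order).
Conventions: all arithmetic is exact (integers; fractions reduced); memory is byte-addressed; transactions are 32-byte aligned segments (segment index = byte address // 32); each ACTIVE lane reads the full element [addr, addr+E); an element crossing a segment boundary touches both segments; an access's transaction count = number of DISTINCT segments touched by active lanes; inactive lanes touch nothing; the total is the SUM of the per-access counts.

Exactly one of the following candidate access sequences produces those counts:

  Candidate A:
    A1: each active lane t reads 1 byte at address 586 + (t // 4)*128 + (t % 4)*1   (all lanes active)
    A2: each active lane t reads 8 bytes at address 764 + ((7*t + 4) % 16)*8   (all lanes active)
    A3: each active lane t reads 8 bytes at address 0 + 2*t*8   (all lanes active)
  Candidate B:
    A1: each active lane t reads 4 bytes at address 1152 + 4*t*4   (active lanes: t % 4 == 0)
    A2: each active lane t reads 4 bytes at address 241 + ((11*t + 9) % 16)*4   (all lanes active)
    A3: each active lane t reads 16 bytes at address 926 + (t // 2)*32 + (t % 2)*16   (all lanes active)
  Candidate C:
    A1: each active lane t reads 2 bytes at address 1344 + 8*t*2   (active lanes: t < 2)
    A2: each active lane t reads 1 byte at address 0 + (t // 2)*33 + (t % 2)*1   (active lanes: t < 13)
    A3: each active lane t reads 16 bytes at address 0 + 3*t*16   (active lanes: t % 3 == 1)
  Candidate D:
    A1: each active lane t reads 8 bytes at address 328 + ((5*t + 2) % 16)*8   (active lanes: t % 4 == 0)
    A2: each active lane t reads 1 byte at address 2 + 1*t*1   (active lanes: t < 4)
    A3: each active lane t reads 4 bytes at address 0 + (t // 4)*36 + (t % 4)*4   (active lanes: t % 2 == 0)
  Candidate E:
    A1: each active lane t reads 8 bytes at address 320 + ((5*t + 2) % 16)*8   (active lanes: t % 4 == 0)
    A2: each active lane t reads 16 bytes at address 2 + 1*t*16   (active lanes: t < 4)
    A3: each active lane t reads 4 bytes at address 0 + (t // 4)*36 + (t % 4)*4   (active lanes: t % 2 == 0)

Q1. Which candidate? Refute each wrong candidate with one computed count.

A: A2 gives 5 transactions, not 3
B: A3 gives 9 transactions, not 4
C: A1 gives 1 transaction, not 4
D: A2 gives 1 transaction, not 3
E: all counts match (4,3,4)

Answer: E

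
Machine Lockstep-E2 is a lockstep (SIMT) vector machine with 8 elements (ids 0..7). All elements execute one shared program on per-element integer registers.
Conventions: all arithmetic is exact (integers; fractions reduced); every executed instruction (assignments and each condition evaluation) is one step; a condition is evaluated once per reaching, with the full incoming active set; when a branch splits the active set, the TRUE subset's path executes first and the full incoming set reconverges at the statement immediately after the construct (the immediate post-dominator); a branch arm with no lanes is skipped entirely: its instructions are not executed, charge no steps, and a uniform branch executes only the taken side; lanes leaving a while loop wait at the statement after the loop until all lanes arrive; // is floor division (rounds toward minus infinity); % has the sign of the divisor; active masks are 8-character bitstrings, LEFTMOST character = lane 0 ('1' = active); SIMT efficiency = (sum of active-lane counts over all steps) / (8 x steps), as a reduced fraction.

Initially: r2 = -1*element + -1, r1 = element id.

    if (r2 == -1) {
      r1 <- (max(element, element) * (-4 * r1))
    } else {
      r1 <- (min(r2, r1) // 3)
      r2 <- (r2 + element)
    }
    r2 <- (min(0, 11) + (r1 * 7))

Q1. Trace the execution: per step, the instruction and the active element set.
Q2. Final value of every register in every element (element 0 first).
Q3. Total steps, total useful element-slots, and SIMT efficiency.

step 0: eval (r2 == -1)              11111111
step 1: r1 <- (max(element, element) * (-4 * r1)) 10000000
step 2: r1 <- (min(r2, r1) // 3)     01111111
step 3: r2 <- (r2 + element)         01111111
step 4: r2 <- (min(0, 11) + (r1 * 7)) 11111111

Answer: 5 steps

r2: 0,-7,-7,-14,-14,-14,-21,-21
r1: 0,-1,-1,-2,-2,-2,-3,-3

steps = 5; useful = 31; efficiency = 31/40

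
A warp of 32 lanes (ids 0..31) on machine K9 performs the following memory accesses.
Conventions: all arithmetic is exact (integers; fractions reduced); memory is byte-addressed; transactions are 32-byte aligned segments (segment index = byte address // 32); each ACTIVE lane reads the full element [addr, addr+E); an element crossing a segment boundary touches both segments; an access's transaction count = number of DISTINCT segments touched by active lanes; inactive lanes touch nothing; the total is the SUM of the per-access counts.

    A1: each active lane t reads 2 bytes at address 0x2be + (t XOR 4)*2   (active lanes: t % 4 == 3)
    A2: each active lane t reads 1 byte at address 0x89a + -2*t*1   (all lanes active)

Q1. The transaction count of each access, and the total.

A1: 2 transactions
A2: 3 transactions

Answer: 2,3; total 5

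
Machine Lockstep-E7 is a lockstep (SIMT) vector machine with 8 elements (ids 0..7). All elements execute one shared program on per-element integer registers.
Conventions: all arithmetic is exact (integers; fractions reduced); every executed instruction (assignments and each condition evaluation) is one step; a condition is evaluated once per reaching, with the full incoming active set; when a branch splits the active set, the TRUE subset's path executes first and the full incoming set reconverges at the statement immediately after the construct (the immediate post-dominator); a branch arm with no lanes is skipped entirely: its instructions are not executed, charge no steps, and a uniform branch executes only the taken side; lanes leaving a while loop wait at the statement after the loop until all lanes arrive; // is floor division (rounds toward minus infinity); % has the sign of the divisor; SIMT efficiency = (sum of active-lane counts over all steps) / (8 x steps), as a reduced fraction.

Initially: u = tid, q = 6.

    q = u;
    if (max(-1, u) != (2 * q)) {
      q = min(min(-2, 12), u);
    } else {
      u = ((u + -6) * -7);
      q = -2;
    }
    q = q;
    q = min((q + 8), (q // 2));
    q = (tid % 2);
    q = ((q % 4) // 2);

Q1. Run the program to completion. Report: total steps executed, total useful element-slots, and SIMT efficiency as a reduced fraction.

Answer: 9 steps, 57 useful, 19/24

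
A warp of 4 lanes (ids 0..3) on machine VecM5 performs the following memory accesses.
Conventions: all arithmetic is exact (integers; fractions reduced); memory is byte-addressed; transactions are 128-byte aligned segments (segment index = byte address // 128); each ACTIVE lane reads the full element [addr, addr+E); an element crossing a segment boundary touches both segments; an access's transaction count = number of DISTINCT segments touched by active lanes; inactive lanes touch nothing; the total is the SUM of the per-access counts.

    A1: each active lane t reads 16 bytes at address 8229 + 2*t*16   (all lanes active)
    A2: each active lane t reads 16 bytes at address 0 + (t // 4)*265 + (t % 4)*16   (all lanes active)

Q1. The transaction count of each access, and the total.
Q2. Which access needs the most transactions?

A1: 2 transactions
A2: 1 transaction

Answer: 2,1; total 3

Answer: A1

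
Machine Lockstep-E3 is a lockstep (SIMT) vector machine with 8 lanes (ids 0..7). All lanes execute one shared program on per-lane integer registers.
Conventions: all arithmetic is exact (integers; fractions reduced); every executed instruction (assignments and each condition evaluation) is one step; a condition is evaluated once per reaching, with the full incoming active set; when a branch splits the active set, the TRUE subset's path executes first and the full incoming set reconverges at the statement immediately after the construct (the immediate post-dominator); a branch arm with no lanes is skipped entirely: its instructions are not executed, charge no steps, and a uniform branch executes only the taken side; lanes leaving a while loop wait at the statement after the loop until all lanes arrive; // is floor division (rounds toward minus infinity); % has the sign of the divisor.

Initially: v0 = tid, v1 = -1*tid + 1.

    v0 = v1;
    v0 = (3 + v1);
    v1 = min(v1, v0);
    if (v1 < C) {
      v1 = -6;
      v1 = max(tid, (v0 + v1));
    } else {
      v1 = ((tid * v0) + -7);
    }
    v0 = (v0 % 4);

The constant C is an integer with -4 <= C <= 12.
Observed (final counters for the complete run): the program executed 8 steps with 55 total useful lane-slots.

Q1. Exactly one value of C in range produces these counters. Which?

Answer: C = 1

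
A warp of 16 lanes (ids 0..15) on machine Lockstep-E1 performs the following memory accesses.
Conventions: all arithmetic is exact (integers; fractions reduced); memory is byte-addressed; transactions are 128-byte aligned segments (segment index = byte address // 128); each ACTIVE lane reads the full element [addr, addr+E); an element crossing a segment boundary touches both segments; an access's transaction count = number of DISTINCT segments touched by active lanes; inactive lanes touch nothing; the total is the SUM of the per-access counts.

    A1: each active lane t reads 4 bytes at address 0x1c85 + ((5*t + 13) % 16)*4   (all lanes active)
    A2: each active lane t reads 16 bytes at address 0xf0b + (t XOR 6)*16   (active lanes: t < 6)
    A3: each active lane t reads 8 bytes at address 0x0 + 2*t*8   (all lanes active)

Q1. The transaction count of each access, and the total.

A1: 1 transaction
A2: 2 transactions
A3: 2 transactions

Answer: 1,2,2; total 5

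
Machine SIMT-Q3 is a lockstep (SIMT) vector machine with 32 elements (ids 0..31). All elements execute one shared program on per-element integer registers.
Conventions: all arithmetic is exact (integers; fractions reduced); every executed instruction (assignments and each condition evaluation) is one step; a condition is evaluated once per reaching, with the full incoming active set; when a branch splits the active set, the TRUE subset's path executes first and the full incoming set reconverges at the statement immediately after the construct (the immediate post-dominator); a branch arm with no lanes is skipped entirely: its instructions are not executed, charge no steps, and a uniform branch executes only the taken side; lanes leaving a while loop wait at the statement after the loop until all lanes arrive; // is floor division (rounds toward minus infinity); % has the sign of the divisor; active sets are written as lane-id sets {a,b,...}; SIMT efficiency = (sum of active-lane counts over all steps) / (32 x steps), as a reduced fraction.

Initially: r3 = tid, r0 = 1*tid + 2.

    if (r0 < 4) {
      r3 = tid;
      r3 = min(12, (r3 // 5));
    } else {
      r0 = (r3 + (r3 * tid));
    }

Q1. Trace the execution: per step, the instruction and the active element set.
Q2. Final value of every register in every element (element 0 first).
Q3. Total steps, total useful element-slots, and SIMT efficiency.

step 0: eval (r0 < 4)                {0,1,2,3,4,5,6,7,8,9,10,11,12,13,14,15,16,17,18,19,20,21,22,23,24,25,26,27,28,29,30,31}
step 1: r3 <- tid                    {0,1}
step 2: r3 <- min(12, (r3 // 5))     {0,1}
step 3: r0 <- (r3 + (r3 * tid))      {2,3,4,5,6,7,8,9,10,11,12,13,14,15,16,17,18,19,20,21,22,23,24,25,26,27,28,29,30,31}

Answer: 4 steps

r3: 0,0,2,3,4,5,6,7,8,9,10,11,12,13,14,15,16,17,18,19,20,21,22,23,24,25,26,27,28,29,30,31
r0: 2,3,6,12,20,30,42,56,72,90,110,132,156,182,210,240,272,306,342,380,420,462,506,552,600,650,702,756,812,870,930,992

steps = 4; useful = 66; efficiency = 66/128 = 33/64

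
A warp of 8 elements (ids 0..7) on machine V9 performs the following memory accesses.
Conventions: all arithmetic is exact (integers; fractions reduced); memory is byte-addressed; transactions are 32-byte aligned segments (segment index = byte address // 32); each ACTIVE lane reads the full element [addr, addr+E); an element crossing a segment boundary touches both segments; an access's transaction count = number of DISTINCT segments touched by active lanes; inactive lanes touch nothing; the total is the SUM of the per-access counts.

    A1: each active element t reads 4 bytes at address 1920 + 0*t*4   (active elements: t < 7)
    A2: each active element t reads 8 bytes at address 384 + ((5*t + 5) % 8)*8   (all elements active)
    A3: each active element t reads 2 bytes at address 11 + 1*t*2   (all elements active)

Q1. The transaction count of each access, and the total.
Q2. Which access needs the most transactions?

A1: 1 transaction
A2: 2 transactions
A3: 1 transaction

Answer: 1,2,1; total 4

Answer: A2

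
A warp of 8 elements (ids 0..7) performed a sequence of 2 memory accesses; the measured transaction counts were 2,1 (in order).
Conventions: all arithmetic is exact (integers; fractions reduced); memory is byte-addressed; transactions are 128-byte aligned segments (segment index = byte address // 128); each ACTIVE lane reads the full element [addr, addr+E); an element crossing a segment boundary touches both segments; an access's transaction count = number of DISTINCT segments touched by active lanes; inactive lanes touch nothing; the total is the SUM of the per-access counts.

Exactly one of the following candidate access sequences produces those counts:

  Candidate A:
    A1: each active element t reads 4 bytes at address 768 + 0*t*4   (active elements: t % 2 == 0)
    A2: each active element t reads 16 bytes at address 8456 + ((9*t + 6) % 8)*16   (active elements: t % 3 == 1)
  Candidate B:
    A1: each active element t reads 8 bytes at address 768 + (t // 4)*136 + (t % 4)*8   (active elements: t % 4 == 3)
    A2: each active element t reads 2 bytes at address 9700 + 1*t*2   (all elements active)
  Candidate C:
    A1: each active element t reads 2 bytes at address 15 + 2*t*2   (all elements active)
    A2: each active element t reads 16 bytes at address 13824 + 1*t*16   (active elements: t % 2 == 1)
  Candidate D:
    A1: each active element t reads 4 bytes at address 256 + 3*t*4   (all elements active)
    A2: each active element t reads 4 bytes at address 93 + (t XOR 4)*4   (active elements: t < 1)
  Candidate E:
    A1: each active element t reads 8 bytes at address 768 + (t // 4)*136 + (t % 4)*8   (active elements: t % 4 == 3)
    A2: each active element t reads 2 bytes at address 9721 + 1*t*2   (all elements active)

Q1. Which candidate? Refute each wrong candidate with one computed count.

A: A1 gives 1 transaction, not 2
C: A1 gives 1 transaction, not 2
D: A1 gives 1 transaction, not 2
E: A2 gives 2 transactions, not 1
B: all counts match (2,1)

Answer: B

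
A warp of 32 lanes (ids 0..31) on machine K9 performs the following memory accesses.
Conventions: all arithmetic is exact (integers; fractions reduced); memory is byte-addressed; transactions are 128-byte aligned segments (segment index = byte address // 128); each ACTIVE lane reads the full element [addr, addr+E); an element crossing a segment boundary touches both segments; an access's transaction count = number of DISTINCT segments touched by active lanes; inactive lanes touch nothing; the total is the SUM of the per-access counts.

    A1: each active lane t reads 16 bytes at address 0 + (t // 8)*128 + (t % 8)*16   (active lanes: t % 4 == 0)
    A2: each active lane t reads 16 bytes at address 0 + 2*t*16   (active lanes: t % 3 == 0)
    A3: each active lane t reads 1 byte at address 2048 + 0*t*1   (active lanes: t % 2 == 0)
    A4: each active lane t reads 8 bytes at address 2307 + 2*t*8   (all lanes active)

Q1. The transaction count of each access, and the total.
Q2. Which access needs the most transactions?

A1: 4 transactions
A2: 8 transactions
A3: 1 transaction
A4: 4 transactions

Answer: 4,8,1,4; total 17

Answer: A2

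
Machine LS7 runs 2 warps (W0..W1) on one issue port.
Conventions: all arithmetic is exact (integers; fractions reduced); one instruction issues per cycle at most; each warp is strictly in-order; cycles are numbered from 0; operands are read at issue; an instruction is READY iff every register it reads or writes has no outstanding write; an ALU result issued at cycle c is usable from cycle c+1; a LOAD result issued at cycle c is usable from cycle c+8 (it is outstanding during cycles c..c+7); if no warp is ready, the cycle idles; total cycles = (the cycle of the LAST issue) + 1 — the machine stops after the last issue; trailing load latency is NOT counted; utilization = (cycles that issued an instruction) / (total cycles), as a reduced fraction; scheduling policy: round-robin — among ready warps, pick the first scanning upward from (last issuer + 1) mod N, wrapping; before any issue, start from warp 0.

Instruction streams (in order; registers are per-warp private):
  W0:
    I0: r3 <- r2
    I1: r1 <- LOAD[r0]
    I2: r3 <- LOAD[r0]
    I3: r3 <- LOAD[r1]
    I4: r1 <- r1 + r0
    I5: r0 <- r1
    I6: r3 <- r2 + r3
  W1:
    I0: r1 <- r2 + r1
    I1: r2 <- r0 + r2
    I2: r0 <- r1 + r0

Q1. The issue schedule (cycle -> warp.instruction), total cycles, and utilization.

cycle 0: W0.I0
cycle 1: W1.I0
cycle 2: W0.I1
cycle 3: W1.I1
cycle 4: W0.I2
cycle 5: W1.I2
cycle 6: idle
cycle 7: idle
cycle 8: idle
cycle 9: idle
cycle 10: idle
cycle 11: idle
cycle 12: W0.I3
cycle 13: W0.I4
cycle 14: W0.I5
cycle 15: idle
cycle 16: idle
cycle 17: idle
cycle 18: idle
cycle 19: idle
cycle 20: W0.I6

Answer: 21 cycles, utilization 10/21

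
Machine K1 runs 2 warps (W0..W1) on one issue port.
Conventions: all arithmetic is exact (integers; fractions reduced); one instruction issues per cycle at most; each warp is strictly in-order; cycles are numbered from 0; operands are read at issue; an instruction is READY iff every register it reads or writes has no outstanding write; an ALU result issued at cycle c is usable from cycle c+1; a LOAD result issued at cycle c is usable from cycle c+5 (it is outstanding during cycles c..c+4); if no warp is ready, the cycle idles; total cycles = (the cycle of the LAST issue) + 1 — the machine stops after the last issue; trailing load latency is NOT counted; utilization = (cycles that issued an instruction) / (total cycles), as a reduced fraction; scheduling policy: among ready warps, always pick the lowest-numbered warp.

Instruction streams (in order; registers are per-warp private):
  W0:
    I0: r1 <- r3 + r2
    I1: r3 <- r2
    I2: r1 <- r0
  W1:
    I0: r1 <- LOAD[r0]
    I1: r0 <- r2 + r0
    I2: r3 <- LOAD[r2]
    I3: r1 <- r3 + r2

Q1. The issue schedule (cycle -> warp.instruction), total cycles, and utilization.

cycle 0: W0.I0
cycle 1: W0.I1
cycle 2: W0.I2
cycle 3: W1.I0
cycle 4: W1.I1
cycle 5: W1.I2
cycle 6: idle
cycle 7: idle
cycle 8: idle
cycle 9: idle
cycle 10: W1.I3

Answer: 11 cycles, utilization 7/11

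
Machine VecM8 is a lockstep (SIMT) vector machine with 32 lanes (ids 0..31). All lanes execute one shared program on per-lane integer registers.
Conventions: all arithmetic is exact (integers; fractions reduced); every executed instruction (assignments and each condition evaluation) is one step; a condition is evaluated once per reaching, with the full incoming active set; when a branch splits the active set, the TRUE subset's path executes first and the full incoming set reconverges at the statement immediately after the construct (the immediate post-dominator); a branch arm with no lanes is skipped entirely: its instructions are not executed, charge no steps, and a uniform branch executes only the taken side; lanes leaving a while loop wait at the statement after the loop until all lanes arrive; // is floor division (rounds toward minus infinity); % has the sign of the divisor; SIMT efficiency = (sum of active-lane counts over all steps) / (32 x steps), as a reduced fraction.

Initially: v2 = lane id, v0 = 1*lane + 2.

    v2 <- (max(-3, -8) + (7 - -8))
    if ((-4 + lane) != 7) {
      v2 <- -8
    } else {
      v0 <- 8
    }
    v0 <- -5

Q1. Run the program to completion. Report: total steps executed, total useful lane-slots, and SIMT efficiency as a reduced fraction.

Answer: 5 steps, 128 useful, 4/5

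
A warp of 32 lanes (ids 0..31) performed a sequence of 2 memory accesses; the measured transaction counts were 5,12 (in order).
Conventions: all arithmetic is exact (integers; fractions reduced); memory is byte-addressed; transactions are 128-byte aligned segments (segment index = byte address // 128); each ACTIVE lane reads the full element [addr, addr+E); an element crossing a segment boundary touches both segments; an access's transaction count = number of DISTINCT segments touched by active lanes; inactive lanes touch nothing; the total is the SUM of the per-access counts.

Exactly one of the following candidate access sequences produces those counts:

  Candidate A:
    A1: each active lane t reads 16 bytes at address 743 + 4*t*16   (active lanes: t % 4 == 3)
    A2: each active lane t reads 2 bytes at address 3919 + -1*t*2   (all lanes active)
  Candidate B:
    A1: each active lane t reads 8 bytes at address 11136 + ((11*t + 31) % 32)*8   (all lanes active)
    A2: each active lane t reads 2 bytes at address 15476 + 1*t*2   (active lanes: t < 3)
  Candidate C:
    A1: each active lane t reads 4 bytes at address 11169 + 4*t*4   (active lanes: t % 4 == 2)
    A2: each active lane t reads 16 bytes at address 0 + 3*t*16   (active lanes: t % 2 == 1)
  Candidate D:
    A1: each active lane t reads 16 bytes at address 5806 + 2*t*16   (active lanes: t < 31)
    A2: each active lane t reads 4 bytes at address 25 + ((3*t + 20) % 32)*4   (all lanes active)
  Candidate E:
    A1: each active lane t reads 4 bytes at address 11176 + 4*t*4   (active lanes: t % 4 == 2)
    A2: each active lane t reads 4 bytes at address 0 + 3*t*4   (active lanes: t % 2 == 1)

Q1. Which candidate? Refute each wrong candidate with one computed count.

A: A1 gives 8 transactions, not 5
B: A1 gives 2 transactions, not 5
D: A1 gives 8 transactions, not 5
E: A2 gives 3 transactions, not 12
C: all counts match (5,12)

Answer: C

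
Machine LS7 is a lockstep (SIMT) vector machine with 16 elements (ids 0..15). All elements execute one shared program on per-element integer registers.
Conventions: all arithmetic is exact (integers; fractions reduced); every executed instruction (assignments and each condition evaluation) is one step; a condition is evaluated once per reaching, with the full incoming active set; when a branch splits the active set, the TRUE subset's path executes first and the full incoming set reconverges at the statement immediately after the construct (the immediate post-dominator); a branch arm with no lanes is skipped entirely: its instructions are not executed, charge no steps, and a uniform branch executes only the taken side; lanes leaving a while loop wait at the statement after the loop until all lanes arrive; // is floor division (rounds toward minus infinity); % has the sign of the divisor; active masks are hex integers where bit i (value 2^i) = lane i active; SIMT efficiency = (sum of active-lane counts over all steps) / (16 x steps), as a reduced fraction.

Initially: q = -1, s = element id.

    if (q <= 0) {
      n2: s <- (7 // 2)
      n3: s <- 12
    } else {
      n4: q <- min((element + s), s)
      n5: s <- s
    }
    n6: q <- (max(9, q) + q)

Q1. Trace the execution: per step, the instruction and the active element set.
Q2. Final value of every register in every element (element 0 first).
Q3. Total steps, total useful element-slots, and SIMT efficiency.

step 0: eval (q <= 0)                0xffff
step 1: s <- (7 // 2)                0xffff
step 2: s <- 12                      0xffff
step 3: q <- (max(9, q) + q)         0xffff

Answer: 4 steps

q: 8,8,8,8,8,8,8,8,8,8,8,8,8,8,8,8
s: 12,12,12,12,12,12,12,12,12,12,12,12,12,12,12,12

steps = 4; useful = 64; efficiency = 64/64 = 1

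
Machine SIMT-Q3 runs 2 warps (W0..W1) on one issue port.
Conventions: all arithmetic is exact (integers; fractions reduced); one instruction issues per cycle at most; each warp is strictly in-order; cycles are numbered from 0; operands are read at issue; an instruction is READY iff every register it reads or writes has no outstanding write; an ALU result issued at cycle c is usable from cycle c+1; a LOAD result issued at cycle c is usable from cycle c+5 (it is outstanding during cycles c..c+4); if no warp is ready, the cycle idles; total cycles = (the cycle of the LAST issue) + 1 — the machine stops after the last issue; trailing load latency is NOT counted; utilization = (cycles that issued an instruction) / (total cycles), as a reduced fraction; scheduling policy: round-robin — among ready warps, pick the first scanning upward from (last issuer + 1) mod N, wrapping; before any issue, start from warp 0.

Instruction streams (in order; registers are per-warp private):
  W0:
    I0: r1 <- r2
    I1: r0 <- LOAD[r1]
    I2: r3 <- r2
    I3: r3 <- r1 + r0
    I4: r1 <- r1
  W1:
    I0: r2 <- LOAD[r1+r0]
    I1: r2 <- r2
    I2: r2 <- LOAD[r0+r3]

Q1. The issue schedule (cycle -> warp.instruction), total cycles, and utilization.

cycle 0: W0.I0
cycle 1: W1.I0
cycle 2: W0.I1
cycle 3: W0.I2
cycle 4: idle
cycle 5: idle
cycle 6: W1.I1
cycle 7: W0.I3
cycle 8: W1.I2
cycle 9: W0.I4

Answer: 10 cycles, utilization 4/5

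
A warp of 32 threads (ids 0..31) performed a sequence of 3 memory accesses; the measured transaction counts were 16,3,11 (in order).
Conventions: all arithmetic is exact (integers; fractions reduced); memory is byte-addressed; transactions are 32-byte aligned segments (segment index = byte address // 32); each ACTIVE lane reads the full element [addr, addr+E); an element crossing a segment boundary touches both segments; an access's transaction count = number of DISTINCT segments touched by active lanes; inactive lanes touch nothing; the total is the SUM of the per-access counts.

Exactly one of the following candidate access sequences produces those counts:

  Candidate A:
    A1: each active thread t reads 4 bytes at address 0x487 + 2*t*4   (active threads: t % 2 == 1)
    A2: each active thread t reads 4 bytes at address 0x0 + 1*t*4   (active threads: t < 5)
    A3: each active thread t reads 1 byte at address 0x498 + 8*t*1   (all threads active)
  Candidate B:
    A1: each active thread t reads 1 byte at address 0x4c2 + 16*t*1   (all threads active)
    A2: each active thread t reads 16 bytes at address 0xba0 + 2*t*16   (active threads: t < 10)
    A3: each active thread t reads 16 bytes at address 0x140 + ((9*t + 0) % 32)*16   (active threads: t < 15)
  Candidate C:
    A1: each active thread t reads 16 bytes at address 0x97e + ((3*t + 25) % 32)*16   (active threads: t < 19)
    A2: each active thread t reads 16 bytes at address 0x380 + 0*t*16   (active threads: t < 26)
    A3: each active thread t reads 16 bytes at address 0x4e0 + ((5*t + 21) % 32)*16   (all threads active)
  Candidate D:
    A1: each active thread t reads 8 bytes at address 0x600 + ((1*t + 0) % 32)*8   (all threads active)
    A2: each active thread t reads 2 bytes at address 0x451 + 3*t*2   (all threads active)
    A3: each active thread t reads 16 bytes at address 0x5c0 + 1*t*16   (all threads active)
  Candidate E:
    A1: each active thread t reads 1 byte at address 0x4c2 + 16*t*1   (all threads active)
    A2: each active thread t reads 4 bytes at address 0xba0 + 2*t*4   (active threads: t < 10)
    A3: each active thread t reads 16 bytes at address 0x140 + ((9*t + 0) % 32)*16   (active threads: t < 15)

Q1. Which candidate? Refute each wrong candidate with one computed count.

A: A1 gives 9 transactions, not 16
B: A2 gives 10 transactions, not 3
C: A1 gives 17 transactions, not 16
D: A1 gives 8 transactions, not 16
E: all counts match (16,3,11)

Answer: E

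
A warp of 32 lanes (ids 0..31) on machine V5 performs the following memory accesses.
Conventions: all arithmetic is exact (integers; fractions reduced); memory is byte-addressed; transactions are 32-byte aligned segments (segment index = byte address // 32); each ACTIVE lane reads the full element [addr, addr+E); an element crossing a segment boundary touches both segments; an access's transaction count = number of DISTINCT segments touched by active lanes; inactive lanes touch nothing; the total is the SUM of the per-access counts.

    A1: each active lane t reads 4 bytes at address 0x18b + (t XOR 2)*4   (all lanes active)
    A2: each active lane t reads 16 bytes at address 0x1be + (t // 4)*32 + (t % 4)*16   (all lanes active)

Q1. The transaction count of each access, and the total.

A1: 5 transactions
A2: 10 transactions

Answer: 5,10; total 15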